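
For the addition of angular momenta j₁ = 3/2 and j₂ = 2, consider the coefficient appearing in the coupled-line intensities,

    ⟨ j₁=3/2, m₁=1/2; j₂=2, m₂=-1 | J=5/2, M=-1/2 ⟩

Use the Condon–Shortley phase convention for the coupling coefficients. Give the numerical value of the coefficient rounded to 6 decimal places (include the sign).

+√(5/14) = +0.597614

√[6·1!2!3!/7! · 2!1!1!3!2!3!] = √(72/35)
  +(−1)^0/∏(0,1,1,1,1,2)! = 1/2  (running 1/2)
  +(−1)^1/∏(1,0,0,0,2,3)! = -1/12  (running 5/12)
⟨..|..⟩ = √(72/35)·(5/12) = +0.597614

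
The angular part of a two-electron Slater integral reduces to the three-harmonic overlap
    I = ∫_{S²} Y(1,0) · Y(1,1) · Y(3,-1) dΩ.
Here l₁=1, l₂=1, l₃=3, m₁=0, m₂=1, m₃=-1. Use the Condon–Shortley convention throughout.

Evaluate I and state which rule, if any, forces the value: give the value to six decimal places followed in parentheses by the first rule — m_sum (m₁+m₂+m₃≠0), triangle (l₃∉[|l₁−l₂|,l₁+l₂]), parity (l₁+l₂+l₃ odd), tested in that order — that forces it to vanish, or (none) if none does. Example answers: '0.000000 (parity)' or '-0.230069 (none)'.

|1−1|≤3≤1+1 violated ⇒ I = 0

0.000000 (triangle)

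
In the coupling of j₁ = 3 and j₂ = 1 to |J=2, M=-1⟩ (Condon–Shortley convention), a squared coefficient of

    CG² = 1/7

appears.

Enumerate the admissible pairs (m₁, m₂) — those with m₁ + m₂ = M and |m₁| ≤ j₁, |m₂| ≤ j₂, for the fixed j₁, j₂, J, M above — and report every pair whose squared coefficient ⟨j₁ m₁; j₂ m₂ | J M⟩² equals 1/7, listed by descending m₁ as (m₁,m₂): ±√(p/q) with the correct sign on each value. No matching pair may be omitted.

(0,-1): +√(1/7)

Admissible pairs with m₁+m₂ = M = -1: (-2,1), (-1,0), (0,-1)
  (m₁,m₂)=(0,-1): CG² = 1/7, CG = +√(1/7)   ← matches the target
  (m₁,m₂)=(-1,0): CG² = 8/21, CG = −√(8/21)
  (m₁,m₂)=(-2,1): CG² = 10/21, CG = +√(10/21)
Pairs with CG² = 1/7: (0,-1): +√(1/7)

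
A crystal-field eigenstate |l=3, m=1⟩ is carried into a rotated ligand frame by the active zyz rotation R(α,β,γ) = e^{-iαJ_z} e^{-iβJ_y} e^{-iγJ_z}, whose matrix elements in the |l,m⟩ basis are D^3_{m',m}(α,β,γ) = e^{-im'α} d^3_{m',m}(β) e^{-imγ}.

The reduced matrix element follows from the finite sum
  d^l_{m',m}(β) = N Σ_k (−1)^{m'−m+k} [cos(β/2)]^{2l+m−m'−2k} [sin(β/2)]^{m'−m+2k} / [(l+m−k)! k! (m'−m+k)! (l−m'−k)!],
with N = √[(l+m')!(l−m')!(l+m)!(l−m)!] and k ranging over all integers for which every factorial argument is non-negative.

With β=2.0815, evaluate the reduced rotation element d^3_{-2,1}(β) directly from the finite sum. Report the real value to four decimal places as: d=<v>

d=-0.2394

d^3_{-2,1}(β=2.0815) via the finite sum:
c=cos(2.081500/2)=0.505573, s=sin(2.081500/2)=0.862784; N=√[1·120·24·2]=75.894664
k∈{3,4} keeps every argument non-negative
  k=3: (−1)^0·75.8947/(12)·0.5056^3·0.8628^3 = +0.524914
  k=4: (−1)^1·75.8947/(24)·0.5056^1·0.8628^5 = -0.764352
d^3_{-2,1}(2.0815) = +0.524914 -0.764352 = -0.239438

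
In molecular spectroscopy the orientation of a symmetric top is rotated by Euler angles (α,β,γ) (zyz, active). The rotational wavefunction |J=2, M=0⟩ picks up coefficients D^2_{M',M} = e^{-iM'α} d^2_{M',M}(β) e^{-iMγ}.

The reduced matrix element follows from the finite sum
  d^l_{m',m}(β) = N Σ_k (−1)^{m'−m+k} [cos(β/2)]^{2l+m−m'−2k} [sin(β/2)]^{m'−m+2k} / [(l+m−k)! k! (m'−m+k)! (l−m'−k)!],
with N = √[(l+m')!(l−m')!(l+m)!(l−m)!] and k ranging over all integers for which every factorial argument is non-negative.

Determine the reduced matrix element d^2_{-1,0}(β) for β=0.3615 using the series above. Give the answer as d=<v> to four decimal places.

d=0.4052

d^2_{-1,0}(β=0.3615) via the finite sum:
c=cos(0.361500/2)=0.983709, s=sin(0.361500/2)=0.179767; N=√[1·6·2·2]=4.898979
k: max(0,(0)−(-1))=1 … min(2+(0),2−(-1))=2
  k=1: (−1)^0·4.8990/(2)·0.9837^3·0.1798^1 = +0.419167
  k=2: (−1)^1·4.8990/(2)·0.9837^1·0.1798^3 = -0.013998
d^2_{-1,0}(0.3615) = +0.419167 -0.013998 = +0.405168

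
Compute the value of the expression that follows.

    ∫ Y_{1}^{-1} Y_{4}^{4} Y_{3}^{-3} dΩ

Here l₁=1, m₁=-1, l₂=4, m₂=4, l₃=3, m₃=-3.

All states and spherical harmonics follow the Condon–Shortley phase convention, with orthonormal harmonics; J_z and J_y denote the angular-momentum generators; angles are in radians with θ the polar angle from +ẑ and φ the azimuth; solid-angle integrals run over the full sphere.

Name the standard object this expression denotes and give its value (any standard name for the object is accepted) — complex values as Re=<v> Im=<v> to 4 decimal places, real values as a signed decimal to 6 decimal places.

This is a Gaunt coefficient — the integral of a triple product of spherical harmonics over the sphere.
Checks pass: Σm=0; 8 even; l₃=3∈[3,5].
(2·1+1)(2·4+1)(2·3+1) = 189
Δ: 2! 0! 6! / 9! → 1/252
sum: t=1:−1/36 = -1/36
3j²(1 4 3; 0 0 0) = Δ·Π!·Σ² = 4/63  (sign +1)
sum: t=2:+1/1440 = 1/1440
3j²(1 4 3; -1 4 -3) = Δ·Π!·Σ² = 1/9  (sign +1)
combine: 4πI² = 189·4/63·1/9 = 4/3
take √, sign +1: I = 0.32573501

Gaunt coefficient, +0.325735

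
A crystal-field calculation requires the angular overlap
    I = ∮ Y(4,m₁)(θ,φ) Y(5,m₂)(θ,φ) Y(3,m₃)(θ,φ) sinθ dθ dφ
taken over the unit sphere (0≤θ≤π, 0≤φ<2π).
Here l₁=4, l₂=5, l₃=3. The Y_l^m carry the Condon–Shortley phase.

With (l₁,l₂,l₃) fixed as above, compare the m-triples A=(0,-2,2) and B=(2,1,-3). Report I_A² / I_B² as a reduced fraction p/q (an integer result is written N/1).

l's match ⇒ only the (l;m) 3-j factors differ between A and B.
A: triangle coeff Δ(4,5,3) = 1/180180; Σ_t [2,3]: t=2:+1/576 t=3:−1/864 = 1/1728; (3j)²=5/1287 [(4 5 3; 0 -2 2)], sign=-1
B: triangle coeff Δ(4,5,3) = 1/180180; Σ_t [2,2]: t=2:+1/2304 = 1/2304; (3j)²=75/4004 [(4 5 3; 2 1 -3)], sign=+1
I_A²/I_B² = (5/1287)/(75/4004) = 28/135

28/135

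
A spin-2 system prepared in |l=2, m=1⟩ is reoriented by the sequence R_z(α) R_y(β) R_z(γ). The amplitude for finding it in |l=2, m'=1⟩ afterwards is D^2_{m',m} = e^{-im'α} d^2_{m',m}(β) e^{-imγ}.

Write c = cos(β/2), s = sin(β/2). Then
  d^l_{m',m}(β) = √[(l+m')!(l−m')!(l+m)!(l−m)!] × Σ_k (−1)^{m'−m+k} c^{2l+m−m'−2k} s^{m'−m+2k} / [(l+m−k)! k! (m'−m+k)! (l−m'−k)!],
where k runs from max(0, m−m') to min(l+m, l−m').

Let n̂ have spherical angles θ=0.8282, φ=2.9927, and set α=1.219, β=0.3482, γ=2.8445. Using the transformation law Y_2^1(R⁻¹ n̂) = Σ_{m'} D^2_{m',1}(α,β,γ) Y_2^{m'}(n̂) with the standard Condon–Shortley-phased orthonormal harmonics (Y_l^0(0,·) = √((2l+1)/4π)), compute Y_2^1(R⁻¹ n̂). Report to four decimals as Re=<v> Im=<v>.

Re=-0.2555 Im=0.2628

Need the full column D^2_{m',1} for m'=−2..2 at α=1.2190, β=0.3482, γ=2.8445.
cos(β/2)=0.984883, sin(β/2)=0.173222
d^2_{-2,1}: single k=3 term ⇒ +0.010238;  D = +0.009404-0.004048i
d^2_{-1,1}: k∈[2..3] ⇒ +0.087316 -0.000900 = +0.086416;  D = -0.004725-0.086287i
d^2_{0,1}: k∈[1..2] ⇒ +0.405352 -0.012539 = +0.392812;  D = -0.375604-0.114993i
d^2_{1,1}: k∈[0..1] ⇒ +0.940889 -0.087316 = +0.853572;  D = -0.515815+0.680089i
d^2_{2,1}: single k=0 term ⇒ -0.330968;  D = -0.178632-0.278623i
Y_2^{m'}(θ=0.8282,φ=2.9927) and Σ D·Y over m':
  (+0.0094-0.0040i)·(+0.2004+0.0615i)  (-0.0047-0.0863i)·(-0.3806-0.0571i)  (-0.3756-0.1150i)·(+0.1172+0.0000i)  (-0.5158+0.6801i)·(+0.3806-0.0571i)  (-0.1786-0.2786i)·(+0.2004-0.0615i)
Y_2^1(R⁻¹ n̂) = -0.255466+0.262832i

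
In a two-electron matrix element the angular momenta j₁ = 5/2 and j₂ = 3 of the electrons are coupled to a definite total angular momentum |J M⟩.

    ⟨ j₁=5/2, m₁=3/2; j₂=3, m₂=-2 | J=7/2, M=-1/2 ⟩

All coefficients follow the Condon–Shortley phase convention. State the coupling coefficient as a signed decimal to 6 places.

triangle: 2!×3!×4!/10! = 288/3628800
(j±m)!: 4!×1!×1!×5!×3!×4! = 414720
prefactor² = (2J+1)×Δ×N² = 9216/35
  k=0: +1/(0!×2!×1!×1!×2!×3!) = 1/24
  k=1: −1/(1!×1!×0!×0!×3!×4!) = -1/144
Σ = 5/144  ⇒  CG² = 9216/35×(5/144)² = 20/63
CG = +√(20/63) = +0.563436

+0.563436  (= +√(20/63))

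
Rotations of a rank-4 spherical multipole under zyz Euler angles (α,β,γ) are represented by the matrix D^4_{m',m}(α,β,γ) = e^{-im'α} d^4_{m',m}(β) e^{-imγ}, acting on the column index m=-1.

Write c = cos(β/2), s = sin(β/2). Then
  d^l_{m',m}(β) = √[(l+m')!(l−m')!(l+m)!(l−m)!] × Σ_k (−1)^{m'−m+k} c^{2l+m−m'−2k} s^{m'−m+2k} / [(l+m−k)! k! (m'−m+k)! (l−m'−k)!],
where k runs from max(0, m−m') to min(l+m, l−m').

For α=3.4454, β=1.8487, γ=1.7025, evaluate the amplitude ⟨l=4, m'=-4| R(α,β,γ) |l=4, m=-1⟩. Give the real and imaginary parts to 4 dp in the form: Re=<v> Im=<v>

Re=-0.2943 Im=0.0670

D^4_{-4,-1}(3.4454,1.8487,1.7025) = e^{-i·-4·3.4454}·d^4_{-4,-1}(1.8487)·e^{-i·-1·1.7025}. Compute d first:
Half-angle: c=0.602354, s=0.798229. N=√(1·40320·6·120)=5387.986637
Admissible k: 3..3 (factorial args all ≥0)
  k=3: (−1)^0·5387.9866/(720)·0.6024^5·0.7982^3 = +0.301811
d^4_{-4,-1}(1.8487) = +0.301811
D = (+0.348122+0.937449i)·(+0.301811)·(-0.131323+0.991340i) = -0.294280+0.067001i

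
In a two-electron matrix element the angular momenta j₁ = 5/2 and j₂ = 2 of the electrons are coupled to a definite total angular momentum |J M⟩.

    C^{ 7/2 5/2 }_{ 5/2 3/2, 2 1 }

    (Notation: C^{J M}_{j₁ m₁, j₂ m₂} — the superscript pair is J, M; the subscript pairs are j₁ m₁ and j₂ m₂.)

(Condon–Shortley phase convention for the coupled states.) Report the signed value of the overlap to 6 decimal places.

+√(1/63) = +0.125988

triangle: 1!×4!×3!/9! = 144/362880
(j±m)!: 4!×1!×3!×1!×6!×1! = 103680
prefactor² = (2J+1)×Δ×N² = 2304/7
  k=0: +1/(0!×1!×1!×3!×3!×0!) = 1/36
  k=1: −1/(1!×0!×0!×2!×4!×1!) = -1/48
Σ = 1/144  ⇒  CG² = 2304/7×(1/144)² = 1/63
CG = +√(1/63) = +0.125988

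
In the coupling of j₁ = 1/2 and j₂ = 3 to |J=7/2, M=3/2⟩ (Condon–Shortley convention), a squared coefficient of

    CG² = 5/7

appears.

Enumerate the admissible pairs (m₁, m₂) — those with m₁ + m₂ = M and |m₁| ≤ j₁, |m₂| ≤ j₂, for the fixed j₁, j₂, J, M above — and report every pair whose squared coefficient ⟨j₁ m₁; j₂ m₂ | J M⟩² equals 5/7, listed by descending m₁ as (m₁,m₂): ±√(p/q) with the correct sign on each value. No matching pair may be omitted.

Admissible pairs with m₁+m₂ = M = 3/2: (-1/2,2), (1/2,1)
  (m₁,m₂)=(1/2,1): CG² = 5/7, CG = +√(5/7)   ← matches the target
  (m₁,m₂)=(-1/2,2): CG² = 2/7, CG = +√(2/7)
Pairs with CG² = 5/7: (1/2,1): +√(5/7)

(1/2,1): +√(5/7)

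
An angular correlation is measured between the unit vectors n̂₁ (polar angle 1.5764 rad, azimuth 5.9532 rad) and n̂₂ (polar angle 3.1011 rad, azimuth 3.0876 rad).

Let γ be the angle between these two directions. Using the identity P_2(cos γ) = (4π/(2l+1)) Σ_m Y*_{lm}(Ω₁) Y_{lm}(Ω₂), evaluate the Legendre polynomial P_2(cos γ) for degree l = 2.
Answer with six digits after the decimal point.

-0.498332

Term-by-term m-sum for l=2 (normalisation 4π/5 = 2.513274):
  [-2]  conj(Y_{2,-2})(Ω₁) = +0.305151-0.236815i ; Y_{2,-2}(Ω₂) = +0.000629+0.000068i ; Δ = +0.000208-0.000128i
  [-1]  conj(Y_{2,-1})(Ω₁) = -0.004095+0.001403i ; Y_{2,-1}(Ω₂) = +0.031203+0.001686i ; Δ = -0.000130+0.000037i
  [+0]  conj(Y_{2,0})(Ω₁) = -0.315362-0.000000i ; Y_{2,0}(Ω₂) = +0.629233+0.000000i ; Δ = -0.198436-0.000000i
  [+1]  conj(Y_{2,1})(Ω₁) = +0.004095+0.001403i ; Y_{2,1}(Ω₂) = -0.031203+0.001686i ; Δ = -0.000130-0.000037i
  [+2]  conj(Y_{2,2})(Ω₁) = +0.305151+0.236815i ; Y_{2,2}(Ω₂) = +0.000629-0.000068i ; Δ = +0.000208+0.000128i
Total Σ_m = -0.198280+0.000000i. Multiply by 2.513274: -0.498332+0.000000i. P_2(cos γ) = -0.498332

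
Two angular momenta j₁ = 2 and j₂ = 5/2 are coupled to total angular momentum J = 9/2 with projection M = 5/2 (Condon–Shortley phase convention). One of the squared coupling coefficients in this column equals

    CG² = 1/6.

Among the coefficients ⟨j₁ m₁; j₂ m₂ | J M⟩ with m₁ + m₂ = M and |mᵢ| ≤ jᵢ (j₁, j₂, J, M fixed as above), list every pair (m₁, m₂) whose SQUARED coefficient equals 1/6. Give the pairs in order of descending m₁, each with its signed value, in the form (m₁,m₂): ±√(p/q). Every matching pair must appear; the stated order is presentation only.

(0,5/2): +√(1/6)

Admissible pairs with m₁+m₂ = M = 5/2: (0,5/2), (1,3/2), (2,1/2)
  (m₁,m₂)=(2,1/2): CG² = 5/18, CG = +√(5/18)
  (m₁,m₂)=(1,3/2): CG² = 5/9, CG = +√(5/9)
  (m₁,m₂)=(0,5/2): CG² = 1/6, CG = +√(1/6)   ← matches the target
Pairs with CG² = 1/6: (0,5/2): +√(1/6)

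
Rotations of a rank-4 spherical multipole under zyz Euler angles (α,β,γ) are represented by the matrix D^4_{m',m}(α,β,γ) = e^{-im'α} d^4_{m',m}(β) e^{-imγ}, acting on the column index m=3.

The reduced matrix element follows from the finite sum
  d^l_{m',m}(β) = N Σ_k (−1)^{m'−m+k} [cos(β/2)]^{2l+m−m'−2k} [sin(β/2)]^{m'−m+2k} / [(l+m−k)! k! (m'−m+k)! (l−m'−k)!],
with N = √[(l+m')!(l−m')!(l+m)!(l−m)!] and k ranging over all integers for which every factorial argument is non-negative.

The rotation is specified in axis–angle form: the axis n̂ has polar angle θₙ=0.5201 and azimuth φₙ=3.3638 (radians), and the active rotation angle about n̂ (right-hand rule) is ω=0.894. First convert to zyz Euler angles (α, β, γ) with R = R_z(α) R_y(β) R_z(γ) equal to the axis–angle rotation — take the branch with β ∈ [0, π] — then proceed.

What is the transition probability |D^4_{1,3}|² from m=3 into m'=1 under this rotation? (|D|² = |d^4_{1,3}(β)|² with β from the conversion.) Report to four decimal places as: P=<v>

Axis–angle → zyz. n̂ = (sinθₙcosφₙ, sinθₙsinφₙ, cosθₙ) = (-0.484748, -0.109523, +0.867769), ω = 0.8940.
R = I cosω + sinω [n̂]ₓ + (1−cosω) n̂n̂ᵀ gives
  R = [+0.714111, -0.656658, -0.242580; +0.696339, +0.630781, +0.342385; -0.071815, -0.413418, +0.907705]
β = atan2(√(R₁₃²+R₂₃²), R₃₃) = 0.433015; α = atan2(R₂₃, R₁₃) mod 2π = 2.187205; γ = atan2(R₃₂, −R₃₁) mod 2π = 4.884383
D^4_{1,3}(2.1872,0.4330,4.8844) = e^{-i·1·2.1872}·d^4_{1,3}(0.4330)·e^{-i·3·4.8844}. Compute d first:
Half-angle: c=0.976654, s=0.214820. N=√(120·6·5040·1)=1904.940944
The bounds max(0,m−m')=2 and min(l+m,l−m')=3 give 2 terms
  k=2: (−1)^0·1904.9409/(240)·0.9767^6·0.2148^2 = +0.317880
  k=3: (−1)^1·1904.9409/(144)·0.9767^4·0.2148^4 = -0.025632
d^4_{1,3}(0.4330) = +0.317880 -0.025632 = +0.292248
|D^4_{1,3}|² = |d^4_{1,3}(β)|² = (+0.292248)² = 0.085409 (the z-rotation phases have unit modulus)

P=0.0854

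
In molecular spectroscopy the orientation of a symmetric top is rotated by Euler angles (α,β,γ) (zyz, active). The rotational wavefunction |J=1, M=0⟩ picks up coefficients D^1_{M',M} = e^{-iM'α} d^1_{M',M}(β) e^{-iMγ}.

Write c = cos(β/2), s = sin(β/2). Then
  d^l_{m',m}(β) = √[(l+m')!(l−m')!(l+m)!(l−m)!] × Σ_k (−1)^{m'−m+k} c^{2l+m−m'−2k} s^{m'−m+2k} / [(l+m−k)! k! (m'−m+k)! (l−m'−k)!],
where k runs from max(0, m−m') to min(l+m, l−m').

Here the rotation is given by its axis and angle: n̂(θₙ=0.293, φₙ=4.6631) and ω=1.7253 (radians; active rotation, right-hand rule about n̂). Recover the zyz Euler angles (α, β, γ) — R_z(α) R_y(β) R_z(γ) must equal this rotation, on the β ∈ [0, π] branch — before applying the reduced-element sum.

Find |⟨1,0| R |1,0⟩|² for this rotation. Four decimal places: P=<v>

Axis–angle → zyz. n̂ = (sinθₙcosφₙ, sinθₙsinφₙ, cosθₙ) = (-0.014230, -0.288475, +0.957382), ω = 1.7253.
R = I cosω + sinω [n̂]ₓ + (1−cosω) n̂n̂ᵀ gives
  R = [-0.153656, -0.941241, -0.300759; +0.950714, -0.057866, -0.304621; +0.269318, -0.332743, +0.903742]
β = atan2(√(R₁₃²+R₂₃²), R₃₃) = 0.442364; α = atan2(R₂₃, R₁₃) mod 2π = 3.933371; γ = atan2(R₃₂, −R₃₁) mod 2π = 4.031949
D^1_{0,0}(3.9334,0.4424,4.0319) = e^{-i·0·3.9334}·d^1_{0,0}(0.4424)·e^{-i·0·4.0319}. Compute d first:
With c≡cos(β/2)=0.975639 and s≡sin(β/2)=0.219383, N=[1·1·1·1]^{1/2}=1.000000
k∈{0,1} keeps every argument non-negative
  k=0: (−1)^0·1.0000/(1)·0.9756^2·0.2194^0 = +0.951871
  k=1: (−1)^1·1.0000/(1)·0.9756^0·0.2194^2 = -0.048129
d^1_{0,0}(0.4424) = +0.951871 -0.048129 = +0.903742
|D^1_{0,0}|² = |d^1_{0,0}(β)|² = (+0.903742)² = 0.816750 (the z-rotation phases have unit modulus)

P=0.8167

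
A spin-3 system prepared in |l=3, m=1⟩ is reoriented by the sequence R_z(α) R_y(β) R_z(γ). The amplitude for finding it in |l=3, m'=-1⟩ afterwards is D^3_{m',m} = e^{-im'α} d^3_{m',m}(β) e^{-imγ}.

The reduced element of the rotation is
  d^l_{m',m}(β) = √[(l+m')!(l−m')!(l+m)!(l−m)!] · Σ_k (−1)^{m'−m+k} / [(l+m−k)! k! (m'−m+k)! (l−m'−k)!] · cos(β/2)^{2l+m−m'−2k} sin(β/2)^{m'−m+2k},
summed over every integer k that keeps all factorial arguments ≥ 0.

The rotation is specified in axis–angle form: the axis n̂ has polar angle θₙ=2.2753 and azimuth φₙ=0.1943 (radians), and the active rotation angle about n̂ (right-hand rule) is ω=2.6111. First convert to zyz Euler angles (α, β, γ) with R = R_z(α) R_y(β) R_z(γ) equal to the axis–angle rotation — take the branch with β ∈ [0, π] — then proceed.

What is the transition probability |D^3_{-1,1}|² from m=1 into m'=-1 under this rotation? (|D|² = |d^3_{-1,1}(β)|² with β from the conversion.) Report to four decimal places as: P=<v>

P=0.0537

Axis–angle → zyz. n̂ = (sinθₙcosφₙ, sinθₙsinφₙ, cosθₙ) = (+0.747596, +0.147114, -0.647656), ω = 2.6111.
R = I cosω + sinω [n̂]ₓ + (1−cosω) n̂n̂ᵀ gives
  R = [+0.178425, +0.532534, -0.827389; -0.122840, -0.822248, -0.555715; -0.976256, +0.200789, -0.081293]
β = atan2(√(R₁₃²+R₂₃²), R₃₃) = 1.652179; α = atan2(R₂₃, R₁₃) mod 2π = 3.733037; γ = atan2(R₃₂, −R₃₁) mod 2π = 0.202844
First d^3_{-1,1}(β=1.6522), then the phase factors e^{-i(-1)α} and e^{-i(1)γ}:
With c≡cos(β/2)=0.677756 and s≡sin(β/2)=0.735287, N=[2·24·24·2]^{1/2}=48.000000
Admissible k: 2..4 (factorial args all ≥0)
  k=2: (−1)^0·48.0000/(8)·0.6778^4·0.7353^2 = +0.684477
  k=3: (−1)^1·48.0000/(6)·0.6778^2·0.7353^4 = -1.074147
  k=4: (−1)^2·48.0000/(48)·0.6778^0·0.7353^6 = +0.158030
d^3_{-1,1}(1.6522) = +0.684477 -1.074147 +0.158030 = -0.231640
|D^3_{-1,1}|² = |d^3_{-1,1}(β)|² = (-0.231640)² = 0.053657 (the z-rotation phases have unit modulus)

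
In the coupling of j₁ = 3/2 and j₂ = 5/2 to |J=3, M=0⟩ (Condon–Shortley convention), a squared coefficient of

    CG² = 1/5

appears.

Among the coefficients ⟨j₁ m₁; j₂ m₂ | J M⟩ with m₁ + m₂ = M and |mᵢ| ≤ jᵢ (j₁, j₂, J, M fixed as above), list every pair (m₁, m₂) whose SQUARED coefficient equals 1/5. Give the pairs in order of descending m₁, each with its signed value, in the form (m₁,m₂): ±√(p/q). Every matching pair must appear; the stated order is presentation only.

(1/2,-1/2): +√(1/5); (-1/2,1/2): −√(1/5)

Admissible pairs with m₁+m₂ = M = 0: (-3/2,3/2), (-1/2,1/2), (1/2,-1/2), (3/2,-3/2)
  (m₁,m₂)=(3/2,-3/2): CG² = 3/10, CG = +√(3/10)
  (m₁,m₂)=(1/2,-1/2): CG² = 1/5, CG = +√(1/5)   ← matches the target
  (m₁,m₂)=(-1/2,1/2): CG² = 1/5, CG = −√(1/5)   ← matches the target
  (m₁,m₂)=(-3/2,3/2): CG² = 3/10, CG = −√(3/10)
Pairs with CG² = 1/5: (1/2,-1/2): +√(1/5); (-1/2,1/2): −√(1/5)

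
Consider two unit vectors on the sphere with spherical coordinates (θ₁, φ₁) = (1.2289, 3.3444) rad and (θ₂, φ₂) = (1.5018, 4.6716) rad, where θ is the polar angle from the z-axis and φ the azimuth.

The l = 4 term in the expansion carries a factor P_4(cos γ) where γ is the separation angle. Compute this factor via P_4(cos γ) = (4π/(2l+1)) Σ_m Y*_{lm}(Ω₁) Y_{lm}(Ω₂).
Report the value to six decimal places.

0.158023

Addition theorem: P_4(cos γ) = (4π/9) Σ_m Y*_{lm}(Ω₁) Y_{lm}(Ω₂), m = −4…4:
  term(m=-4) = 0.08584 + 0.12644j   from Y*(Ω₁)=0.24007 + 0.25281j, Y(Ω₂)=0.43251 + 0.07120j
  term(m=-3) = -0.02007 + 0.02239j   from Y*(Ω₁)=-0.28795 - 0.20058j, Y(Ω₂)=0.01046 - 0.08504j
  term(m=-2) = -0.01800 - 0.00954j   from Y*(Ω₁)=-0.05815 - 0.02497j, Y(Ω₂)=0.32079 + 0.02623j
  term(m=-1) = 0.00770 - 0.03098j   from Y*(Ω₁)=0.32394 + 0.06661j, Y(Ω₂)=0.00394 - 0.09645j
  term(m=+0) = 0.00224 + 0.00000j   from Y*(Ω₁)=0.00740 + 0.00000j, Y(Ω₂)=0.30236 + 0.00000j
  term(m=+1) = 0.00770 + 0.03098j   from Y*(Ω₁)=-0.32394 + 0.06661j, Y(Ω₂)=-0.00394 - 0.09645j
  term(m=+2) = -0.01800 + 0.00954j   from Y*(Ω₁)=-0.05815 + 0.02497j, Y(Ω₂)=0.32079 - 0.02623j
  term(m=+3) = -0.02007 - 0.02239j   from Y*(Ω₁)=0.28795 - 0.20058j, Y(Ω₂)=-0.01046 - 0.08504j
  term(m=+4) = 0.08584 - 0.12644j   from Y*(Ω₁)=0.24007 - 0.25281j, Y(Ω₂)=0.43251 - 0.07120j
Σ over m = 0.11318 + 0.00000j; ×(4π/9) → 0.15802 + 0.00000j. Real part: 0.158023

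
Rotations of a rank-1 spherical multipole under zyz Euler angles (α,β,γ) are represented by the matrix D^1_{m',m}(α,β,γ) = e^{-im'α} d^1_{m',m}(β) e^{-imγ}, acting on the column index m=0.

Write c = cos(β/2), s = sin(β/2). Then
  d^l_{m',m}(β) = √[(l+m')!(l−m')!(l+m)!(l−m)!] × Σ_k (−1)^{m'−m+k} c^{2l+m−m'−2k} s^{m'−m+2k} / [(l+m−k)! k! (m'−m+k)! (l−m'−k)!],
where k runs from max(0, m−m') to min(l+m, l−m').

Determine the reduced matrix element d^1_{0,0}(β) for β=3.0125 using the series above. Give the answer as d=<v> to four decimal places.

d^1_{0,0}(β=3.0125) via the finite sum:
Half-angle: c=0.064502, s=0.997918. N=√(1·1·1·1)=1.000000
The bounds max(0,m−m')=0 and min(l+m,l−m')=1 give 2 terms
  k=0: (−1)^0·1.0000/(1)·0.0645^2·0.9979^0 = +0.004160
  k=1: (−1)^1·1.0000/(1)·0.0645^0·0.9979^2 = -0.995840
d^1_{0,0}(3.0125) = +0.004160 -0.995840 = -0.991679

d=-0.9917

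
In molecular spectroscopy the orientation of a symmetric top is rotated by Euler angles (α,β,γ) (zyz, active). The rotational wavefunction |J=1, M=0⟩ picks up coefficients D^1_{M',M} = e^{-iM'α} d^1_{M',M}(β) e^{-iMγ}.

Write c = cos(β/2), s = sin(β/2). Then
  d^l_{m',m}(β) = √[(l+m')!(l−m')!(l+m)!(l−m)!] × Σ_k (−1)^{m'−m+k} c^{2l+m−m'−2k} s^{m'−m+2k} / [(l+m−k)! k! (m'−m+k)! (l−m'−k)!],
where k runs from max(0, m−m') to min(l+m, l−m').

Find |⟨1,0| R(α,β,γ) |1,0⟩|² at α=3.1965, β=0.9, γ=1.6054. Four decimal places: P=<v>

First d^1_{0,0}(β=0.9000), then the phase factors e^{-i(0)α} and e^{-i(0)γ}:
c=cos(0.900000/2)=0.900447, s=sin(0.900000/2)=0.434966; N=√[1·1·1·1]=1.000000
Admissible k: 0..1 (factorial args all ≥0)
  k=0: (−1)^0·1.0000/(1)·0.9004^2·0.4350^0 = +0.810805
  k=1: (−1)^1·1.0000/(1)·0.9004^0·0.4350^2 = -0.189195
d^1_{0,0}(0.9000) = +0.810805 -0.189195 = +0.621610
|D^1_{0,0}|² = |d^1_{0,0}(β)|² = (+0.621610)² = 0.386399 (the z-rotation phases have unit modulus)

P=0.3864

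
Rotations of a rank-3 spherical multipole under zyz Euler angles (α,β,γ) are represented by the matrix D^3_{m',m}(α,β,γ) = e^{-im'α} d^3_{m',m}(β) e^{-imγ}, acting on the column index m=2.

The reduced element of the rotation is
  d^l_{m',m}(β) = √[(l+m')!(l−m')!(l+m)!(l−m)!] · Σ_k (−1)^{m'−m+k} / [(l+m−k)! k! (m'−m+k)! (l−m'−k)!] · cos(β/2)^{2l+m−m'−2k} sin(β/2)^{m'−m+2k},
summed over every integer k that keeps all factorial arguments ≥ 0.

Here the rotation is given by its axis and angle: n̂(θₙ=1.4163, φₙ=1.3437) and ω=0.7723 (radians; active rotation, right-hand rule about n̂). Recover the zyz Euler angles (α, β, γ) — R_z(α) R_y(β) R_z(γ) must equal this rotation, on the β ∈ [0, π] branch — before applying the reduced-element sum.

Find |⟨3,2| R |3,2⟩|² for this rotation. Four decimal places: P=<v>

Axis–angle → zyz. n̂ = (sinθₙcosφₙ, sinθₙsinφₙ, cosθₙ) = (+0.222468, +0.962719, +0.153882), ω = 0.7723.
R = I cosω + sinω [n̂]ₓ + (1−cosω) n̂n̂ᵀ gives
  R = [+0.730348, -0.046617, +0.681483; +0.168136, +0.979242, -0.113207; -0.662059, +0.197262, +0.723025]
β = atan2(√(R₁₃²+R₂₃²), R₃₃) = 0.762625; α = atan2(R₂₃, R₁₃) mod 2π = 6.118570; γ = atan2(R₃₂, −R₃₁) mod 2π = 0.289578
First d^3_{2,2}(β=0.7626), then the phase factors e^{-i(2)α} and e^{-i(2)γ}:
c=cos(0.762625/2)=0.928177, s=sin(0.762625/2)=0.372139; N=√[120·1·120·1]=120.000000
Admissible k: 0..1 (factorial args all ≥0)
  k=0: (−1)^0·120.0000/(120)·0.9282^6·0.3721^0 = +0.639418
  k=1: (−1)^1·120.0000/(24)·0.9282^4·0.3721^2 = -0.513929
d^3_{2,2}(0.7626) = +0.639418 -0.513929 = +0.125489
|D^3_{2,2}|² = |d^3_{2,2}(β)|² = (+0.125489)² = 0.015748 (the z-rotation phases have unit modulus)

P=0.0157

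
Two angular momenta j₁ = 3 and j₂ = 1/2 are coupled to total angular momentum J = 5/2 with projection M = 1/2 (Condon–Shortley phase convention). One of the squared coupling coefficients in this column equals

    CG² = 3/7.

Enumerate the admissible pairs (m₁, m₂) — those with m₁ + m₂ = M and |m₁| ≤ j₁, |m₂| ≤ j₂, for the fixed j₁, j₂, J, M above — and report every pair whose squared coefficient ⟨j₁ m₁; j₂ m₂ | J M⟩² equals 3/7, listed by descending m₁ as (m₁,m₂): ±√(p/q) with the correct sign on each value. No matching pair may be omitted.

Admissible pairs with m₁+m₂ = M = 1/2: (0,1/2), (1,-1/2)
  (m₁,m₂)=(1,-1/2): CG² = 4/7, CG = +√(4/7)
  (m₁,m₂)=(0,1/2): CG² = 3/7, CG = −√(3/7)   ← matches the target
Pairs with CG² = 3/7: (0,1/2): −√(3/7)

(0,1/2): −√(3/7)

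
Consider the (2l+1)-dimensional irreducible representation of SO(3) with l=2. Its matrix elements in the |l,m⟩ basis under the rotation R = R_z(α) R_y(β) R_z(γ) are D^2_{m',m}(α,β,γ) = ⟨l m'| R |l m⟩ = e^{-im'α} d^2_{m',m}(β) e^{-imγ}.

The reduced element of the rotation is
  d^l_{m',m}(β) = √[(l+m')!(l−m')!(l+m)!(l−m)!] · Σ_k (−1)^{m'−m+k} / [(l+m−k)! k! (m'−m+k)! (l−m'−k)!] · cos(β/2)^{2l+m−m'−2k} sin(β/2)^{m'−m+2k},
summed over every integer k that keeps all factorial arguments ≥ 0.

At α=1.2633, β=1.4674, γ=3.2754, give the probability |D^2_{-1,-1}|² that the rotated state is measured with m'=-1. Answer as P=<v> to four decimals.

P=0.1916

First d^2_{-1,-1}(β=1.4674), then the phase factors e^{-i(-1)α} and e^{-i(-1)γ}:
Half-angle: c=0.742702, s=0.669622. N=√(1·6·1·6)=6.000000
k: max(0,(-1)−(-1))=0 … min(2+(-1),2−(-1))=1
  k=0: (−1)^0·6.0000/(6)·0.7427^4·0.6696^0 = +0.304269
  k=1: (−1)^1·6.0000/(2)·0.7427^2·0.6696^2 = -0.742010
d^2_{-1,-1}(1.4674) = +0.304269 -0.742010 = -0.437741
|D^2_{-1,-1}|² = |d^2_{-1,-1}(β)|² = (-0.437741)² = 0.191617 (the z-rotation phases have unit modulus)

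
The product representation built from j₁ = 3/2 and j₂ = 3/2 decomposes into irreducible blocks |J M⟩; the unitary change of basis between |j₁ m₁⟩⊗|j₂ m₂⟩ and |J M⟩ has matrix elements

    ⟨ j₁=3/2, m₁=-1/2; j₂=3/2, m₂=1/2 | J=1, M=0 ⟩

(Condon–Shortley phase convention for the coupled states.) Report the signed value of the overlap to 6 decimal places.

triangle: 2!×1!×1!/5! = 2/120
(j±m)!: 1!×2!×2!×1!×1!×1! = 4
prefactor² = (2J+1)×Δ×N² = 1/5
  k=1: −1/(1!×1!×1!×1!×0!×0!) = -1
  k=2: +1/(2!×0!×0!×0!×1!×1!) = 1/2
Σ = -1/2  ⇒  CG² = 1/5×(-1/2)² = 1/20
CG = −√(1/20) = -0.223607

−√(1/20) ≈ -0.223607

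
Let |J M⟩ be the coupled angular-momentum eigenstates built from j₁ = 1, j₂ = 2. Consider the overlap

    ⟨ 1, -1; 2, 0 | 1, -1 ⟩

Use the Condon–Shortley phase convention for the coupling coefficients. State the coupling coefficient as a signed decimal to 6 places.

j₁+j₂−J=2  J+j₁−j₂=0  J−j₁+j₂=2  j₁+j₂+J+1=5
(j₁±m₁, j₂±m₂, J±M) = (0,2,2,2,0,2)
P² = 8/5
sum k=2..2:
  [2] +1/4 = 1/4
S = 1/4
C² = P²·S² = 1/10 ; C = +0.316228

+√(1/10) ≈ +0.316228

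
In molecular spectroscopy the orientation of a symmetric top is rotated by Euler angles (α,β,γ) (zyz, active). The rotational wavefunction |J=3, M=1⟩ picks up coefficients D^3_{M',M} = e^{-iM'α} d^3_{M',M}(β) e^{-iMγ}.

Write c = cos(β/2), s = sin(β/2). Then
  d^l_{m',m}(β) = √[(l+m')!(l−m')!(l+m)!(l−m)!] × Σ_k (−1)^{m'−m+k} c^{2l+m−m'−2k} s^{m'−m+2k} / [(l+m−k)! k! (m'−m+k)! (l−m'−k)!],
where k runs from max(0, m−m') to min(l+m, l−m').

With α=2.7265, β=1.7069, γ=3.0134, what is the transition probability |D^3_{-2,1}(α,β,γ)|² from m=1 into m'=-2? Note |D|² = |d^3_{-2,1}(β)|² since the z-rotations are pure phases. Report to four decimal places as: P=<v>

Split into d^3_{-2,1}(β=1.7069) × two z-phases.
Half-angle: c=0.657387, s=0.753553. N=√(1·120·24·2)=75.894664
The bounds max(0,m−m')=3 and min(l+m,l−m')=4 give 2 terms
  k=3: (−1)^0·75.8947/(12)·0.6574^3·0.7536^3 = +0.768839
  k=4: (−1)^1·75.8947/(24)·0.6574^1·0.7536^5 = -0.505115
d^3_{-2,1}(1.7069) = +0.768839 -0.505115 = +0.263724
|D^3_{-2,1}|² = |d^3_{-2,1}(β)|² = (+0.263724)² = 0.069550 (the z-rotation phases have unit modulus)

P=0.0696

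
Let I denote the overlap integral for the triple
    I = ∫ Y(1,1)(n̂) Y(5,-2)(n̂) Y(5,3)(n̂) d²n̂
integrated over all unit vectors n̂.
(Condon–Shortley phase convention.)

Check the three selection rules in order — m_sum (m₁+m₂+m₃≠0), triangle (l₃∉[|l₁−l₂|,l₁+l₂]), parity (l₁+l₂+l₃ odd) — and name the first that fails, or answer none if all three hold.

m_sum

azimuthal sum: 1 − 2 + 3 = 2  ✗
4 ≤ 5 ≤ 6 (triangle on l)
L = 1 + 5 + 5 = 11 (odd)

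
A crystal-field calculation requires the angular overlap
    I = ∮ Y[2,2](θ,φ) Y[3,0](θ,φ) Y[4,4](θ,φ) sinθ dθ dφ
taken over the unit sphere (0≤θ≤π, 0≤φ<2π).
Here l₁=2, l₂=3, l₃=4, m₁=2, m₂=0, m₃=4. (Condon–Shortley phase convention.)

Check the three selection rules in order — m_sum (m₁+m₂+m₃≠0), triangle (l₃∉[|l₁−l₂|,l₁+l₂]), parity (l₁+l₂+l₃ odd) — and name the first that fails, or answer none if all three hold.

azimuthal sum: 2 + 0 + 4 = 6  ✗
1 ≤ 4 ≤ 5 (triangle on l)
L = 2 + 3 + 4 = 9 (odd)

m_sum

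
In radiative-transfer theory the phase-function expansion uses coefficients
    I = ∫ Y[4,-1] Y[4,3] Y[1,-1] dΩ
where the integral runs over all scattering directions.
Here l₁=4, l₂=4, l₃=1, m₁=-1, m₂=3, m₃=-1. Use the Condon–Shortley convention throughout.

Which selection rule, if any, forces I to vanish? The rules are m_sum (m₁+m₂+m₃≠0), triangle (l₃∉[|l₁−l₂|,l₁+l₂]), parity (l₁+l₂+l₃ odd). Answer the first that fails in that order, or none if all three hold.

azimuthal sum: -1 + 3 − 1 = 1  ✗
0 ≤ 1 ≤ 8 (triangle on l)
L = 4 + 4 + 1 = 9 (odd)

m_sum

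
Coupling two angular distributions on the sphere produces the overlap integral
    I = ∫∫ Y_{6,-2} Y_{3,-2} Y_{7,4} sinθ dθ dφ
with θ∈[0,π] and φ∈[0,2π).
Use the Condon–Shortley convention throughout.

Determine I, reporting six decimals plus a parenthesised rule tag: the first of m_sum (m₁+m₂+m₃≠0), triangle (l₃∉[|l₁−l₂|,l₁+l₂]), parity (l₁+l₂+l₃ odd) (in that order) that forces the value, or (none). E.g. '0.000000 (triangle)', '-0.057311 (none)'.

Checks pass: Σm=0; 16 even; l₃=7∈[3,9].
(2·6+1)(2·3+1)(2·7+1) = 1365
Δ: 2! 10! 4! / 17! → 1/2042040
sum: t=0:+1/207360 t=1:−1/57600 t=2:+1/207360 = -1/129600
3j²(6 3 7; 0 0 0) = Δ·Π!·Σ² = 168/12155  (sign +1)
sum: t=0:+1/967680 t=1:−1/725760 = -1/2903040
3j²(6 3 7; -2 -2 4) = Δ·Π!·Σ² = 5/3094  (sign +1)
combine: 4πI² = 1365·168/12155·5/3094 = 1260/41327
take √, sign +1: I = 0.04925648
No selection rule forces the value: the integral is nonzero (none).

0.049256 (none)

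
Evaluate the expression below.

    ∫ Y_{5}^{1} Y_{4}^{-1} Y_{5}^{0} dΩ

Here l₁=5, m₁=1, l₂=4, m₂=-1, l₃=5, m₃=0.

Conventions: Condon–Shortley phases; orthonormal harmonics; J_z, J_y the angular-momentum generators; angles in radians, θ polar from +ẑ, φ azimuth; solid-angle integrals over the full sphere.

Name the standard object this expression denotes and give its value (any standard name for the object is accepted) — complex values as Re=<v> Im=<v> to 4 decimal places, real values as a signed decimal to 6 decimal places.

Gaunt coefficient, -0.053153

This is a Gaunt coefficient — the integral of a triple product of spherical harmonics over the sphere.
m-sum 0 ✓  L=14 even ✓  1≤5≤9 ✓
Π(2lᵢ+1) = 11×9×11 = 1089
triangle coeff Δ(5,4,5) = 1/3153150
Σ_t [0,4]: t=0:+1/69120 t=1:−1/1728 t=2:+1/576 t=3:−1/1728 t=4:+1/69120 = 7/11520
(3j)²=2/143 [(5 4 5; 0 0 0)], sign=-1
Σ_t [0,3]: t=0:+1/6912 t=1:−1/864 t=2:+1/1152 t=3:−1/17280 = -7/34560
(3j)²=1/429 [(5 4 5; 1 -1 0)], sign=+1
⇒ 4πI² = 6/169
I = (-1)√(6/169/(4π)) = -0.05315295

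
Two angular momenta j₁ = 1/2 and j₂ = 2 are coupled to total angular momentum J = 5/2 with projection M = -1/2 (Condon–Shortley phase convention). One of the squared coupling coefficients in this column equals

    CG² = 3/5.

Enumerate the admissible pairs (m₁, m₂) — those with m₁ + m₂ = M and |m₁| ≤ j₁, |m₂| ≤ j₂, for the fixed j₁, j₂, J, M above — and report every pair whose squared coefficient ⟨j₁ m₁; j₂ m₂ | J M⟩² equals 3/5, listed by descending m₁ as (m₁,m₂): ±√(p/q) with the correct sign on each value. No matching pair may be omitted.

(-1/2,0): +√(3/5)

Admissible pairs with m₁+m₂ = M = -1/2: (-1/2,0), (1/2,-1)
  (m₁,m₂)=(1/2,-1): CG² = 2/5, CG = +√(2/5)
  (m₁,m₂)=(-1/2,0): CG² = 3/5, CG = +√(3/5)   ← matches the target
Pairs with CG² = 3/5: (-1/2,0): +√(3/5)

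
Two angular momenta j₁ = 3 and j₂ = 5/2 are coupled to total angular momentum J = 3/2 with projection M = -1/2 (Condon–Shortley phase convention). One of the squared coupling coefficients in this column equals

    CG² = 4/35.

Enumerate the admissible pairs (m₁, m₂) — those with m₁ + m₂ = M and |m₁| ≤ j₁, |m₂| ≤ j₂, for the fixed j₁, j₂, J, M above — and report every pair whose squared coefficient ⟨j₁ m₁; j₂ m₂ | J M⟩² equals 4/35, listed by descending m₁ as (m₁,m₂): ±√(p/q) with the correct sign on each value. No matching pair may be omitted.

Admissible pairs with m₁+m₂ = M = -1/2: (-3,5/2), (-2,3/2), (-1,1/2), (0,-1/2), (1,-3/2), (2,-5/2)
  (m₁,m₂)=(2,-5/2): CG² = 5/21, CG = +√(5/21)
  (m₁,m₂)=(1,-3/2): CG² = 7/30, CG = −√(7/30)
  (m₁,m₂)=(0,-1/2): CG² = 4/35, CG = +√(4/35)   ← matches the target
  (m₁,m₂)=(-1,1/2): CG² = 1/105, CG = −√(1/105)
  (m₁,m₂)=(-2,3/2): CG² = 1/21, CG = −√(1/21)
  (m₁,m₂)=(-3,5/2): CG² = 5/14, CG = +√(5/14)
Pairs with CG² = 4/35: (0,-1/2): +√(4/35)

(0,-1/2): +√(4/35)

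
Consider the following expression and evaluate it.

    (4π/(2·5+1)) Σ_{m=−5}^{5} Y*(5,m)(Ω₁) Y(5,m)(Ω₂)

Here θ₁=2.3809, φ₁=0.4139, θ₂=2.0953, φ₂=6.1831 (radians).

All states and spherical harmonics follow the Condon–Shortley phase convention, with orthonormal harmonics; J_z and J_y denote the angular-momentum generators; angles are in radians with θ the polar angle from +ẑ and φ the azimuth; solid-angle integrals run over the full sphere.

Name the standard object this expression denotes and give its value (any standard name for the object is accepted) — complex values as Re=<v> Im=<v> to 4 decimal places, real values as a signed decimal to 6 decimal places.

Legendre polynomial (addition theorem), -0.144492

This sum is the spherical-harmonic addition theorem: it equals the Legendre polynomial P_l(cos γ) of the angle γ between the two directions.
Expand P_5 via completeness: Σ_{m} conj(Y_{5,m}) at Ω₁ times Y_{5,m} at Ω₂ —
  [-5]  conj(Y_{5,-5})(Ω₁) = (-0.034575, 0.063484) ; Y_{5,-5}(Ω₂) = (0.197855, 0.108198) ; Δ = (-0.013710, 0.008820)
  [-4]  conj(Y_{5,-4})(Ω₁) = (0.020344, -0.239318) ; Y_{5,-4}(Ω₂) = (-0.379954, -0.160795) ; Δ = (-0.046211, 0.087659)
  [-3]  conj(Y_{5,-3})(Ω₁) = (0.136372, 0.399314) ; Y_{5,-3}(Ω₂) = (0.269397, 0.083410) ; Δ = (0.003431, 0.118949)
  [-2]  conj(Y_{5,-2})(Ω₁) = (-0.226611, -0.246691) ; Y_{5,-2}(Ω₂) = (0.154327, 0.031311) ; Δ = (-0.027248, -0.045167)
  [-1]  conj(Y_{5,-1})(Ω₁) = (-0.114086, -0.050115) ; Y_{5,-1}(Ω₂) = (-0.328313, -0.032969) ; Δ = (0.035804, 0.020215)
  [+0]  conj(Y_{5,0})(Ω₁) = (0.371424, -0.000000) ; Y_{5,0}(Ω₂) = (-0.082424, 0.000000) ; Δ = (-0.030614, 0.000000)
  [+1]  conj(Y_{5,1})(Ω₁) = (0.114086, -0.050115) ; Y_{5,1}(Ω₂) = (0.328313, -0.032969) ; Δ = (0.035804, -0.020215)
  [+2]  conj(Y_{5,2})(Ω₁) = (-0.226611, 0.246691) ; Y_{5,2}(Ω₂) = (0.154327, -0.031311) ; Δ = (-0.027248, 0.045167)
  [+3]  conj(Y_{5,3})(Ω₁) = (-0.136372, 0.399314) ; Y_{5,3}(Ω₂) = (-0.269397, 0.083410) ; Δ = (0.003431, -0.118949)
  [+4]  conj(Y_{5,4})(Ω₁) = (0.020344, 0.239318) ; Y_{5,4}(Ω₂) = (-0.379954, 0.160795) ; Δ = (-0.046211, -0.087659)
  [+5]  conj(Y_{5,5})(Ω₁) = (0.034575, 0.063484) ; Y_{5,5}(Ω₂) = (-0.197855, 0.108198) ; Δ = (-0.013710, -0.008820)
Accumulated sum (-0.126481, -0.000000); after 4π/(2l+1) scaling, (-0.144492, -0.000000) ⇒ P_5 = -0.144492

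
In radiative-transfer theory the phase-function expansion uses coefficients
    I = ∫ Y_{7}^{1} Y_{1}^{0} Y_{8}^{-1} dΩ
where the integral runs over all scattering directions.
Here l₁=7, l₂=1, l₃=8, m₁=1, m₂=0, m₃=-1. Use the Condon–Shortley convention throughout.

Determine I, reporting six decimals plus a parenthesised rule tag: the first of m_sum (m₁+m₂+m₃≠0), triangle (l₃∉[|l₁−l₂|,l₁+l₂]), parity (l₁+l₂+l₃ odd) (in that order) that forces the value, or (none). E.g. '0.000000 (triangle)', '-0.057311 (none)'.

-0.242860 (none)

Checks pass: Σm=0; 16 even; l₃=8∈[6,8].
(2·7+1)(2·1+1)(2·8+1) = 765
Δ: 0! 14! 2! / 17! → 1/2040
sum: t=0:+1/25401600 = 1/25401600
3j²(7 1 8; 0 0 0) = Δ·Π!·Σ² = 8/255  (sign +1)
sum: t=0:+1/29030400 = 1/29030400
3j²(7 1 8; 1 0 -1) = Δ·Π!·Σ² = 21/680  (sign -1)
combine: 4πI² = 765·8/255·21/680 = 63/85
take √, sign -1: I = -0.24285994
No selection rule forces the value: the integral is nonzero (none).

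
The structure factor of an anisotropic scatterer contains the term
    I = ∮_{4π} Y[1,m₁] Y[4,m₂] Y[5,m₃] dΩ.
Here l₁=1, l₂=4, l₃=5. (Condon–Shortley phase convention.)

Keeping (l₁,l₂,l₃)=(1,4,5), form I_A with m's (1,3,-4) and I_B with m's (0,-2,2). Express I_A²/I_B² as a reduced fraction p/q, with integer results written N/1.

Same 1,4,5: normalisation and zero-m 3j drop out of the ratio.
A: Δ: 0! 2! 8! / 11! → 1/495; sum: t=0:+1/10080 = 1/10080; 3j²(1 4 5; 1 3 -4) = Δ·Π!·Σ² = 4/55  (sign -1)
B: Δ: 0! 2! 8! / 11! → 1/495; sum: t=0:+1/1440 = 1/1440; 3j²(1 4 5; 0 -2 2) = Δ·Π!·Σ² = 7/165  (sign -1)
I_A²/I_B² = (4/55)/(7/165) = 12/7

12/7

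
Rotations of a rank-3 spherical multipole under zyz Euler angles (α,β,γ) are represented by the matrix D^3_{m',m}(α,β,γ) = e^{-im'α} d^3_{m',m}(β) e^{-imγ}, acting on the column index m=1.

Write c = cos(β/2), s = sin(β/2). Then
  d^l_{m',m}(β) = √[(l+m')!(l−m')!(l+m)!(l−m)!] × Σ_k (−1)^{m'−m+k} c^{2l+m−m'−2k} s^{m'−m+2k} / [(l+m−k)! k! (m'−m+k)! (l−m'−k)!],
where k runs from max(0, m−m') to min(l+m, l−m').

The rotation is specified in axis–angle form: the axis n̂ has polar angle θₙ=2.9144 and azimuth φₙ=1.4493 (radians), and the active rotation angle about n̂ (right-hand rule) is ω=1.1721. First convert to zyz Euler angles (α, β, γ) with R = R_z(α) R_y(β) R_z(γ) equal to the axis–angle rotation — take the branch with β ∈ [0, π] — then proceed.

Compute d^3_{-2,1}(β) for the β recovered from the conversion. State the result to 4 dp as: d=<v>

Axis–angle → zyz. n̂ = (sinθₙcosφₙ, sinθₙsinφₙ, cosθₙ) = (+0.027299, +0.223583, -0.974303), ω = 1.1721.
R = I cosω + sinω [n̂]ₓ + (1−cosω) n̂n̂ᵀ gives
  R = [+0.388673, +0.901620, +0.189775; -0.894152, +0.418800, -0.158427; -0.222319, -0.108111, +0.968962]
β = atan2(√(R₁₃²+R₂₃²), R₃₃) = 0.249802; α = atan2(R₂₃, R₁₃) mod 2π = 5.587573; γ = atan2(R₃₂, −R₃₁) mod 2π = 5.830566
d^3_{-2,1}(β=0.2498) via the finite sum:
Half-angle: c=0.992210, s=0.124576. N=√(1·120·24·2)=75.894664
k∈{3,4} keeps every argument non-negative
  k=3: (−1)^0·75.8947/(12)·0.9922^3·0.1246^3 = +0.011944
  k=4: (−1)^1·75.8947/(24)·0.9922^1·0.1246^5 = -0.000094
d^3_{-2,1}(0.2498) = +0.011944 -0.000094 = +0.011850

d=0.0118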